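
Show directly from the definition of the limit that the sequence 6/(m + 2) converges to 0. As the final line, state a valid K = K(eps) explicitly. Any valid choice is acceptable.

Fix eps > 0. For m ≥ 1, |6/(m + 2) − 0| = 6/(m + 2) ≤ 6/m.
We need 6/m < eps, i.e. m > 6/eps.
Take K = 6/eps. If m > K then |6/(m + 2)| ≤ 6/m < eps.

K = 6/eps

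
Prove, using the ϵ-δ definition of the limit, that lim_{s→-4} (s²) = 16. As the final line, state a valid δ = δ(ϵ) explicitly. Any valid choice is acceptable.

δ = min(1, ϵ/9)

Let ϵ > 0 be given. We seek δ > 0 with 0 < |s + 4| < δ ⇒ |s² − 16| < ϵ.
Factor: s² − 16 = (s + 4)(s - 4), so |s² − 16| = |s + 4|·|s - 4|.
Impose δ ≤ 1 so that |s| < 5; then |s - 4| ≤ 9.
Hence |s² − 16| ≤ 9|s + 4|, which is < ϵ once |s + 4| < ϵ/9.
Take δ = min(1, ϵ/9). If 0 < |s + 4| < δ then both bounds hold and |s² − 16| ≤ 9|s + 4| < 9·(ϵ/9) = ϵ.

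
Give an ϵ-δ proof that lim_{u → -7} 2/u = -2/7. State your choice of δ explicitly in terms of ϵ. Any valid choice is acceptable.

Suppose ϵ > 0. We seek δ > 0 such that 0 < |u + 7| < δ implies |2/u + 2/7| < ϵ.
|2/u + 2/7| = 2·|-7 − u|/(7·|u|) = 2|u + 7|/(7|u|).
Restrict δ ≤ 7/2. Then |u + 7| < 7/2 gives |u| > 7/2, so 7|u| > 49/2.
Then |2/u + 2/7| < 2|u + 7|/(49/2), which is < ϵ when |u + 7| < (49/4)ϵ.
Take δ = min(7/2, (49/4)ϵ). Then 0 < |u + 7| < δ gives both |u + 7| < 7/2 and |u + 7| < (49/4)ϵ, so |2/u + 2/7| < ϵ.

δ = min(7/2, (49/4)ϵ)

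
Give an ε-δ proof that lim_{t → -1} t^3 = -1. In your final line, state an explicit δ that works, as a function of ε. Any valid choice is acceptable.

δ = min(2, ε/13)

Let ε > 0 be given. We seek δ > 0 with 0 < |t + 1| < δ ⇒ |t^3 + 1| < ε.
Factor: t^3 + 1 = (t + 1)(t^2 - t + 1), so |t^3 + 1| = |t + 1|·|t^2 - t + 1|.
Restrict δ ≤ 2. Then |t + 1| < 2 gives |t| < 3, so by the triangle inequality |t^2 - t + 1| ≤ 3^2 + 3 + 1 = 13.
Hence |t^3 + 1| ≤ 13|t + 1|, which is < ε once |t + 1| < ε/13.
Take δ = min(2, ε/13). If 0 < |t + 1| < δ then both bounds hold and |t^3 + 1| ≤ 13|t + 1| < 13·(ε/13) = ε.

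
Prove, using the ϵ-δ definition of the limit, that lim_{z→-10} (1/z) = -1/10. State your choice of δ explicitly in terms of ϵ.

Let ϵ > 0. We seek δ > 0 such that 0 < |z + 10| < δ implies |1/z + 1/10| < ϵ.
|1/z + 1/10| = |-10 − z|/(10·|z|) = |z + 10|/(10|z|).
Require δ ≤ 5 so that |z| > 10 − 5 = 5, hence 10|z| > 50.
Then |1/z + 1/10| < |z + 10|/50, which is < ϵ when |z + 10| < 50ϵ.
Take δ = min(5, 50ϵ). Then 0 < |z + 10| < δ gives both |z + 10| < 5 and |z + 10| < 50ϵ, so |1/z + 1/10| < ϵ.

δ = min(5, 50ϵ)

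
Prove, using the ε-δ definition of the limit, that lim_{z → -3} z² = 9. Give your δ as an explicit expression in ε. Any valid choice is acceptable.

Suppose ε > 0. We seek δ > 0 with 0 < |z + 3| < δ ⇒ |z² − 9| < ε.
Factor: z² − 9 = (z + 3)(z - 3), so |z² − 9| = |z + 3|·|z - 3|.
Impose δ ≤ 1 so that |z| < 4; then |z - 3| ≤ 7.
Hence |z² − 9| ≤ 7|z + 3|, which is < ε once |z + 3| < ε/7.
Take δ = min(1, ε/7). If 0 < |z + 3| < δ then both bounds hold and |z² − 9| ≤ 7|z + 3| < 7·(ε/7) = ε.

δ = min(1, ε/7)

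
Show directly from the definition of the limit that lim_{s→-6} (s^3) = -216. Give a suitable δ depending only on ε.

δ = min(2, ε/148)

Let ε > 0 be given. We seek δ > 0 with 0 < |s + 6| < δ ⇒ |s^3 + 216| < ε.
Factor: s^3 + 216 = (s + 6)(s^2 - 6s + 36), so |s^3 + 216| = |s + 6|·|s^2 - 6s + 36|.
Impose δ ≤ 2 so that |s| < 8; then |s^2 - 6s + 36| ≤ 148.
Hence |s^3 + 216| ≤ 148|s + 6|, which is < ε once |s + 6| < ε/148.
Take δ = min(2, ε/148). If 0 < |s + 6| < δ then both bounds hold and |s^3 + 216| ≤ 148|s + 6| < 148·(ε/148) = ε.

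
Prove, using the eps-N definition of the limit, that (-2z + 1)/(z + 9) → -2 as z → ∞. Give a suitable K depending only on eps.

K = 19/eps

Let eps > 0. We seek K > 0 such that z > K implies |(-2z + 1)/(z + 9) + 2| < eps.
(-2z + 1)/(z + 9) + 2 = ((-2z + 1) − (-2)(z + 9)) / ((z + 9)) = 19/((z + 9)).
For z > 0 we have z + 9 > z, so |(-2z + 1)/(z + 9) + 2| = 19/((z + 9)) < 19/(z) = 19/z.
Thus |(-2z + 1)/(z + 9) + 2| < eps whenever z > 19/eps.
Take K = 19/eps. If z > K then |(-2z + 1)/(z + 9) + 2| < 19/z < eps.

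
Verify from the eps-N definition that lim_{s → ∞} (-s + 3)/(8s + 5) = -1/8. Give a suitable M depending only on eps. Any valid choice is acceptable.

M = (29/64)/eps

Let eps > 0 be given. We seek M > 0 such that s > M implies |(-s + 3)/(8s + 5) + 1/8| < eps.
(-s + 3)/(8s + 5) + 1/8 = (8(-s + 3) − (-1)(8s + 5)) / (8(8s + 5)) = 29/(8(8s + 5)).
For s > 0 we have 8s + 5 > 8s, so |(-s + 3)/(8s + 5) + 1/8| = 29/(8(8s + 5)) < 29/(8·8s) = (29/64)/s.
Thus |(-s + 3)/(8s + 5) + 1/8| < eps whenever s > (29/64)/eps.
Take M = (29/64)/eps. If s > M then |(-s + 3)/(8s + 5) + 1/8| < (29/64)/s < eps.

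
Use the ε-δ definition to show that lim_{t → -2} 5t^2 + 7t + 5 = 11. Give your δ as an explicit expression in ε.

Fix ε > 0. We want δ > 0 such that 0 < |t + 2| < δ implies |(5t^2 + 7t + 5) − 11| < ε.
(5t^2 + 7t + 5) − 11 = 5t^2 + 7t - 6 = (t + 2)(5t - 3).
So |(5t^2 + 7t + 5) − 11| = |t + 2|·|5t - 3|.
Require δ ≤ 1. Then |t + 2| < 1 gives |t| < 3, and by the triangle inequality |5t - 3| ≤ 5·3 + 3 = 18.
Hence |(5t^2 + 7t + 5) − 11| ≤ 18|t + 2| < ε provided |t + 2| < ε/18.
Take δ = min(1, ε/18). Then 0 < |t + 2| < δ gives both |t + 2| < 1 and |t + 2| < ε/18, so |(5t^2 + 7t + 5) − 11| < ε.

δ = min(1, ε/18)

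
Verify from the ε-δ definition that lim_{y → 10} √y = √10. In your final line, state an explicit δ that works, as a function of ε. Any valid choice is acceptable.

Let ε > 0 be given. We want δ > 0 such that 0 < |y − 10| < δ implies |√y − √10| < ε.
Multiplying by the conjugate, |√y − √10| = |y − 10|/(√y + √10).
Restrict δ ≤ 10 so that |y − 10| < 10 forces y > 0, and then √y + √10 > √10.
Hence |√y − √10| < |y − 10|/√10, which is < ε once |y − 10| < √10·ε.
Take δ = min(10, √10·ε). If 0 < |y − 10| < δ then y > 0 and |√y − √10| < |y − 10|/√10 < ε.

δ = min(10, √10·ε)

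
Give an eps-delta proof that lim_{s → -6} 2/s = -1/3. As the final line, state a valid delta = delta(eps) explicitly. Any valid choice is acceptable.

delta = min(3, 9eps)

Suppose eps > 0. We seek delta > 0 such that 0 < |s + 6| < delta implies |2/s + 1/3| < eps.
|2/s + 1/3| = 2·|-6 − s|/(6·|s|) = 2|s + 6|/(6|s|).
Restrict delta ≤ 3. Then |s + 6| < 3 gives |s| > 3, so 6|s| > 18.
Then |2/s + 1/3| < 2|s + 6|/18, which is < eps when |s + 6| < 9eps.
Take delta = min(3, 9eps). Then 0 < |s + 6| < delta gives both |s + 6| < 3 and |s + 6| < 9eps, so |2/s + 1/3| < eps.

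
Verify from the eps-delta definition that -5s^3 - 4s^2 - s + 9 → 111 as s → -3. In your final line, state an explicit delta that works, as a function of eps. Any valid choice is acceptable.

Let eps > 0 be given. We want delta > 0 such that 0 < |s + 3| < delta implies |(-5s^3 - 4s^2 - s + 9) − 111| < eps.
(-5s^3 - 4s^2 - s + 9) − 111 = -5s^3 - 4s^2 - s - 102 = (s + 3)(-5s^2 + 11s - 34).
So |(-5s^3 - 4s^2 - s + 9) − 111| = |s + 3|·|-5s^2 + 11s - 34|.
Require delta ≤ 1. Then |s + 3| < 1 gives |s| < 4, and by the triangle inequality |-5s^2 + 11s - 34| ≤ 5·4^2 + 11·4 + 34 = 158.
Hence |(-5s^3 - 4s^2 - s + 9) − 111| ≤ 158|s + 3| < eps provided |s + 3| < eps/158.
Choosing delta = min(1, eps/158) ensures both conditions, hence |(-5s^3 - 4s^2 - s + 9) − 111| < eps.

delta = min(1, eps/158)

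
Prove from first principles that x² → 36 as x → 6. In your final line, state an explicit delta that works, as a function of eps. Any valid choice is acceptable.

delta = min(1, eps/13)

Let eps > 0. We seek delta > 0 with 0 < |x − 6| < delta ⇒ |x² − 36| < eps.
Factor: x² − 36 = (x − 6)(x + 6), so |x² − 36| = |x − 6|·|x + 6|.
Restrict delta ≤ 1. Then |x − 6| < 1 gives |x| < 7, so by the triangle inequality |x + 6| ≤ 7 + 6 = 13.
Hence |x² − 36| ≤ 13|x − 6|, which is < eps once |x − 6| < eps/13.
Take delta = min(1, eps/13). If 0 < |x − 6| < delta then both bounds hold and |x² − 36| ≤ 13|x − 6| < 13·(eps/13) = eps.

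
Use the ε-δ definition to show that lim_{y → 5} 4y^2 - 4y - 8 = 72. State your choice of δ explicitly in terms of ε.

Fix ε > 0. We want δ > 0 such that 0 < |y − 5| < δ implies |(4y^2 - 4y - 8) − 72| < ε.
(4y^2 - 4y - 8) − 72 = 4y^2 - 4y - 80 = (y − 5)(4y + 16).
So |(4y^2 - 4y - 8) − 72| = |y − 5|·|4y + 16|.
Require δ ≤ 1. Then |y − 5| < 1 gives |y| < 6, and by the triangle inequality |4y + 16| ≤ 4·6 + 16 = 40.
Hence |(4y^2 - 4y - 8) − 72| ≤ 40|y − 5| < ε provided |y − 5| < ε/40.
Choosing δ = min(1, ε/40) ensures both conditions, hence |(4y^2 - 4y - 8) − 72| < ε.

δ = min(1, ε/40)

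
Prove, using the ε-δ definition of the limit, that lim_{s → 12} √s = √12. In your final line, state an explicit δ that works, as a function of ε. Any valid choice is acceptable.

Fix ε > 0. We want δ > 0 such that 0 < |s − 12| < δ implies |√s − √12| < ε.
Multiplying by the conjugate, |√s − √12| = |s − 12|/(√s + √12).
Restrict δ ≤ 12 so that |s − 12| < 12 forces s > 0, and then √s + √12 > √12.
Hence |√s − √12| < |s − 12|/√12, which is < ε once |s − 12| < √12·ε.
Take δ = min(12, √12·ε). If 0 < |s − 12| < δ then s > 0 and |√s − √12| < |s − 12|/√12 < ε.

δ = min(12, √12·ε)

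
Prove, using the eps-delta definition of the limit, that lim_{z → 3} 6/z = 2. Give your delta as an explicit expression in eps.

Suppose eps > 0. We seek delta > 0 such that 0 < |z − 3| < delta implies |6/z − 2| < eps.
|6/z − 2| = 6·|3 − z|/(3·|z|) = 6|z − 3|/(3|z|).
Require delta ≤ 3/2 so that |z| > 3 − 3/2 = 3/2, hence 3|z| > 9/2.
Then |6/z − 2| < 6|z − 3|/(9/2), which is < eps when |z − 3| < (3/4)eps.
Take delta = min(3/2, (3/4)eps). Then 0 < |z − 3| < delta gives both |z − 3| < 3/2 and |z − 3| < (3/4)eps, so |6/z − 2| < eps.

delta = min(3/2, (3/4)eps)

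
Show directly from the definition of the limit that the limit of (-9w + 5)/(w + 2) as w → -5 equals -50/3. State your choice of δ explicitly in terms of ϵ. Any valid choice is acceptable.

δ = min(3/2, (9/46)ϵ)

Fix ϵ > 0. We want δ > 0 with 0 < |w + 5| < δ ⇒ |(-9w + 5)/(w + 2) + 50/3| < ϵ.
Combining over a common denominator, (-9w + 5)/(w + 2) + 50/3 = [(-9w + 5)·(-3) − 50·(w + 2)] / [(-3)·(w + 2)] = -23(w + 5) / ((-3)(w + 2)).
So |(-9w + 5)/(w + 2) + 50/3| = 23|w + 5| / (3·|w + 2|).
Require δ ≤ 3/2, so |w + 2| ≥ |-3| − |w + 5| > 3 − 3/2 = 3/2.
Hence |(-9w + 5)/(w + 2) + 50/3| < 23|w + 5|/(3·(3/2)) = (46/9)|w + 5|, which is < ϵ once |w + 5| < (9/46)ϵ.
Take δ = min(3/2, (9/46)ϵ). Then 0 < |w + 5| < δ forces both bounds, so |(-9w + 5)/(w + 2) + 50/3| < ϵ.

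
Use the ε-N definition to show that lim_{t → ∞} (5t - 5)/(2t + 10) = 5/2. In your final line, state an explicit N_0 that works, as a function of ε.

N_0 = 15/ε

Fix ε > 0. We seek N_0 > 0 such that t > N_0 implies |(5t - 5)/(2t + 10) − (5/2)| < ε.
(5t - 5)/(2t + 10) − (5/2) = (2(5t - 5) − 5(2t + 10)) / (2(2t + 10)) = -60/(2(2t + 10)).
For t > 0 we have 2t + 10 > 2t, so |(5t - 5)/(2t + 10) − (5/2)| = 60/(2(2t + 10)) < 60/(2·2t) = 15/t.
Thus |(5t - 5)/(2t + 10) − (5/2)| < ε whenever t > 15/ε.
Take N_0 = 15/ε. If t > N_0 then |(5t - 5)/(2t + 10) − (5/2)| < 15/t < ε.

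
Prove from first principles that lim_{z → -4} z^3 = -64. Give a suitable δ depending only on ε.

Let ε > 0. We seek δ > 0 with 0 < |z + 4| < δ ⇒ |z^3 + 64| < ε.
Factor: z^3 + 64 = (z + 4)(z^2 - 4z + 16), so |z^3 + 64| = |z + 4|·|z^2 - 4z + 16|.
Restrict δ ≤ 2. Then |z + 4| < 2 gives |z| < 6, so by the triangle inequality |z^2 - 4z + 16| ≤ 6^2 + 4·6 + 16 = 76.
Hence |z^3 + 64| ≤ 76|z + 4|, which is < ε once |z + 4| < ε/76.
Take δ = min(2, ε/76). If 0 < |z + 4| < δ then both bounds hold and |z^3 + 64| ≤ 76|z + 4| < 76·(ε/76) = ε.

δ = min(2, ε/76)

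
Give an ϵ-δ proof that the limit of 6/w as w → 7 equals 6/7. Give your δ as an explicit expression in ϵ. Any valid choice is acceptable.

δ = min(7/2, (49/12)ϵ)

Let ϵ > 0 be given. We seek δ > 0 such that 0 < |w − 7| < δ implies |6/w − (6/7)| < ϵ.
|6/w − (6/7)| = 6·|7 − w|/(7·|w|) = 6|w − 7|/(7|w|).
Require δ ≤ 7/2 so that |w| > 7 − 7/2 = 7/2, hence 7|w| > 49/2.
Then |6/w − (6/7)| < 6|w − 7|/(49/2), which is < ϵ when |w − 7| < (49/12)ϵ.
Take δ = min(7/2, (49/12)ϵ). Then 0 < |w − 7| < δ gives both |w − 7| < 7/2 and |w − 7| < (49/12)ϵ, so |6/w − (6/7)| < ϵ.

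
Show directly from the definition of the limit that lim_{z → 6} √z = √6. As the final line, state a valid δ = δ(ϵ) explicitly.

δ = min(6, √6·ϵ)

Let ϵ > 0 be given. We want δ > 0 such that 0 < |z − 6| < δ implies |√z − √6| < ϵ.
Multiplying by the conjugate, |√z − √6| = |z − 6|/(√z + √6).
Restrict δ ≤ 6 so that |z − 6| < 6 forces z > 0, and then √z + √6 > √6.
Hence |√z − √6| < |z − 6|/√6, which is < ϵ once |z − 6| < √6·ϵ.
Take δ = min(6, √6·ϵ). If 0 < |z − 6| < δ then z > 0 and |√z − √6| < |z − 6|/√6 < ϵ.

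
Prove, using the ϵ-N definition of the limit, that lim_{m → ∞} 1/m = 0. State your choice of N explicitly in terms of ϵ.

Let ϵ > 0. For m ≥ 1, |1/m − 0| = 1/(m) ≤ 1/m.
We need 1/m < ϵ, i.e. m > 1/ϵ.
Take N = 1/ϵ. If m > N then |1/m| ≤ 1/m < ϵ.

N = 1/ϵ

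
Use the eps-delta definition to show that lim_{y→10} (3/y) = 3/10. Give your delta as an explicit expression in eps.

delta = min(5, (50/3)eps)

Suppose eps > 0. We seek delta > 0 such that 0 < |y − 10| < delta implies |3/y − (3/10)| < eps.
|3/y − (3/10)| = 3·|10 − y|/(10·|y|) = 3|y − 10|/(10|y|).
Restrict delta ≤ 5. Then |y − 10| < 5 gives |y| > 5, so 10|y| > 50.
Then |3/y − (3/10)| < 3|y − 10|/50, which is < eps when |y − 10| < (50/3)eps.
Take delta = min(5, (50/3)eps). Then 0 < |y − 10| < delta gives both |y − 10| < 5 and |y − 10| < (50/3)eps, so |3/y − (3/10)| < eps.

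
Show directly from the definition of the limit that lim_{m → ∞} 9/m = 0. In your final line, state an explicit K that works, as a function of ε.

K = 9/ε

Fix ε > 0. For m ≥ 1, |9/m − 0| = 9/(m) ≤ 9/m.
We need 9/m < ε, i.e. m > 9/ε.
Take K = 9/ε. If m > K then |9/m| ≤ 9/m < ε.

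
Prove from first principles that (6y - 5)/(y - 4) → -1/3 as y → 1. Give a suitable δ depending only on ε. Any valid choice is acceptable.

δ = min(3/2, (9/38)ε)

Suppose ε > 0. We want δ > 0 with 0 < |y − 1| < δ ⇒ |(6y - 5)/(y - 4) + 1/3| < ε.
Combining over a common denominator, (6y - 5)/(y - 4) + 1/3 = [(6y - 5)·(-3) − 1·(y - 4)] / [(-3)·(y - 4)] = -19(y − 1) / ((-3)(y - 4)).
So |(6y - 5)/(y - 4) + 1/3| = 19|y − 1| / (3·|y − 4|).
Restrict δ ≤ 3/2. Then |y − 1| < 3/2 gives |y − 4| = |(y − 1) + (-3)| ≥ 3 − 3/2 = 3/2.
Hence |(6y - 5)/(y - 4) + 1/3| < 19|y − 1|/(3·(3/2)) = (38/9)|y − 1|, which is < ε once |y − 1| < (9/38)ε.
Take δ = min(3/2, (9/38)ε). Then 0 < |y − 1| < δ forces both bounds, so |(6y - 5)/(y - 4) + 1/3| < ε.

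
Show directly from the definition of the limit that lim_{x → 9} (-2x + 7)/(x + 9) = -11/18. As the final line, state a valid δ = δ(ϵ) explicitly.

δ = min(9, (162/25)ϵ)

Suppose ϵ > 0. We want δ > 0 with 0 < |x − 9| < δ ⇒ |(-2x + 7)/(x + 9) + 11/18| < ϵ.
Combining over a common denominator, (-2x + 7)/(x + 9) + 11/18 = [(-2x + 7)·18 − (-11)·(x + 9)] / [18·(x + 9)] = -25(x − 9) / (18(x + 9)).
So |(-2x + 7)/(x + 9) + 11/18| = 25|x − 9| / (18·|x + 9|).
Require δ ≤ 9, so |x + 9| ≥ |18| − |x − 9| > 18 − 9 = 9.
Hence |(-2x + 7)/(x + 9) + 11/18| < 25|x − 9|/(18·9) = (25/162)|x − 9|, which is < ϵ once |x − 9| < (162/25)ϵ.
Take δ = min(9, (162/25)ϵ). Then 0 < |x − 9| < δ forces both bounds, so |(-2x + 7)/(x + 9) + 11/18| < ϵ.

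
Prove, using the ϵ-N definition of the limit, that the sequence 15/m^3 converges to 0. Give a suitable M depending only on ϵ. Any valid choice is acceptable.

Fix ϵ > 0. For m ≥ 1, |15/m^3 − 0| = 15/m^3.
15/m^3 < ϵ ⇔ m^3 > 15/ϵ ⇔ m > (15/ϵ)^{1/3}.
Take M = (15/ϵ)^{1/3}. Then m > M implies 15/m^3 < ϵ.

M = (15/ϵ)^{1/3}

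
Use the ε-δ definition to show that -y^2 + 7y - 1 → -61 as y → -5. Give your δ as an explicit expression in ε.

δ = min(1, ε/18)

Fix ε > 0. We want δ > 0 such that 0 < |y + 5| < δ implies |(-y^2 + 7y - 1) + 61| < ε.
(-y^2 + 7y - 1) + 61 = -y^2 + 7y + 60 = (y + 5)(-y + 12).
So |(-y^2 + 7y - 1) + 61| = |y + 5|·|-y + 12|.
Require δ ≤ 1. Then |y + 5| < 1 gives |y| < 6, and by the triangle inequality |-y + 12| ≤ 6 + 12 = 18.
Hence |(-y^2 + 7y - 1) + 61| ≤ 18|y + 5| < ε provided |y + 5| < ε/18.
Take δ = min(1, ε/18). Then 0 < |y + 5| < δ gives both |y + 5| < 1 and |y + 5| < ε/18, so |(-y^2 + 7y - 1) + 61| < ε.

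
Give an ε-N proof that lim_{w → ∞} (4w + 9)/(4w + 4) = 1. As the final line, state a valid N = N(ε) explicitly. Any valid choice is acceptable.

Let ε > 0. We seek N > 0 such that w > N implies |(4w + 9)/(4w + 4) − 1| < ε.
(4w + 9)/(4w + 4) − 1 = (4(4w + 9) − 4(4w + 4)) / (4(4w + 4)) = 20/(4(4w + 4)).
For w > 0 we have 4w + 4 > 4w, so |(4w + 9)/(4w + 4) − 1| = 20/(4(4w + 4)) < 20/(4·4w) = (5/4)/w.
Thus |(4w + 9)/(4w + 4) − 1| < ε whenever w > (5/4)/ε.
Take N = (5/4)/ε. If w > N then |(4w + 9)/(4w + 4) − 1| < (5/4)/w < ε.

N = (5/4)/ε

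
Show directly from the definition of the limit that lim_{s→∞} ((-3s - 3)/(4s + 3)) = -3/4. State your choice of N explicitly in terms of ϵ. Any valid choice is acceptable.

N = (3/16)/ϵ

Let ϵ > 0. We seek N > 0 such that s > N implies |(-3s - 3)/(4s + 3) + 3/4| < ϵ.
(-3s - 3)/(4s + 3) + 3/4 = (4(-3s - 3) − (-3)(4s + 3)) / (4(4s + 3)) = -3/(4(4s + 3)).
For s > 0 we have 4s + 3 > 4s, so |(-3s - 3)/(4s + 3) + 3/4| = 3/(4(4s + 3)) < 3/(4·4s) = (3/16)/s.
Thus |(-3s - 3)/(4s + 3) + 3/4| < ϵ whenever s > (3/16)/ϵ.
Take N = (3/16)/ϵ. If s > N then |(-3s - 3)/(4s + 3) + 3/4| < (3/16)/s < ϵ.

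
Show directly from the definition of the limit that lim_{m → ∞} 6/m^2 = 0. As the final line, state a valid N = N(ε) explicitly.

Fix ε > 0. For m ≥ 1, |6/m^2 − 0| = 6/m^2.
6/m^2 < ε ⇔ m^2 > 6/ε ⇔ m > (6/ε)^{1/2}.
Take N = (6/ε)^{1/2}. Then m > N implies 6/m^2 < ε.

N = (6/ε)^{1/2}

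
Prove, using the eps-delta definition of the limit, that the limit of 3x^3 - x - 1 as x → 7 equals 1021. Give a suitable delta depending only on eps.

Fix eps > 0. We want delta > 0 such that 0 < |x − 7| < delta implies |(3x^3 - x - 1) − 1021| < eps.
(3x^3 - x - 1) − 1021 = 3x^3 - x - 1022 = (x − 7)(3x^2 + 21x + 146).
So |(3x^3 - x - 1) − 1021| = |x − 7|·|3x^2 + 21x + 146|.
Assume first that |x − 7| < 2, so |x| < 9. Then |3x^2 + 21x + 146| ≤ 3·9^2 + 21·9 + 146 = 578.
Hence |(3x^3 - x - 1) − 1021| ≤ 578|x − 7| < eps provided |x − 7| < eps/578.
Choosing delta = min(2, eps/578) ensures both conditions, hence |(3x^3 - x - 1) − 1021| < eps.

delta = min(2, eps/578)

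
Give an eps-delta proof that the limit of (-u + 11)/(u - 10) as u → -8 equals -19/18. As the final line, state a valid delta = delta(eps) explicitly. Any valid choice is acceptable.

Let eps > 0. We want delta > 0 with 0 < |u + 8| < delta ⇒ |(-u + 11)/(u - 10) + 19/18| < eps.
Combining over a common denominator, (-u + 11)/(u - 10) + 19/18 = [(-u + 11)·(-18) − 19·(u - 10)] / [(-18)·(u - 10)] = -1(u + 8) / ((-18)(u - 10)).
So |(-u + 11)/(u - 10) + 19/18| = |u + 8| / (18·|u − 10|).
Require delta ≤ 9, so |u − 10| ≥ |-18| − |u + 8| > 18 − 9 = 9.
Hence |(-u + 11)/(u - 10) + 19/18| < |u + 8|/(18·9) = (1/162)|u + 8|, which is < eps once |u + 8| < 162eps.
Take delta = min(9, 162eps). Then 0 < |u + 8| < delta forces both bounds, so |(-u + 11)/(u - 10) + 19/18| < eps.

delta = min(9, 162eps)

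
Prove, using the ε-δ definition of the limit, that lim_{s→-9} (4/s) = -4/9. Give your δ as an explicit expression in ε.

δ = min(9/2, (81/8)ε)

Let ε > 0 be given. We seek δ > 0 such that 0 < |s + 9| < δ implies |4/s + 4/9| < ε.
|4/s + 4/9| = 4·|-9 − s|/(9·|s|) = 4|s + 9|/(9|s|).
Restrict δ ≤ 9/2. Then |s + 9| < 9/2 gives |s| > 9/2, so 9|s| > 81/2.
Then |4/s + 4/9| < 4|s + 9|/(81/2), which is < ε when |s + 9| < (81/8)ε.
Take δ = min(9/2, (81/8)ε). Then 0 < |s + 9| < δ gives both |s + 9| < 9/2 and |s + 9| < (81/8)ε, so |4/s + 4/9| < ε.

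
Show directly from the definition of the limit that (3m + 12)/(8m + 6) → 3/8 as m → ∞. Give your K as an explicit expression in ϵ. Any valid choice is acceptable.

K = (39/32)/ϵ

Let ϵ > 0 be given. For m ≥ 1, |(3m + 12)/(8m + 6) − (3/8)| = |78|/(8(8m + 6)) = 78/(8(8m + 6)).
Since 8m + 6 ≥ 8m for m ≥ 1, this is ≤ 78/(8·8m) = (39/32)/m.
So |(3m + 12)/(8m + 6) − (3/8)| < ϵ whenever m > (39/32)/ϵ.
Take K = (39/32)/ϵ. If m > K then |(3m + 12)/(8m + 6) − (3/8)| ≤ (39/32)/m < ϵ.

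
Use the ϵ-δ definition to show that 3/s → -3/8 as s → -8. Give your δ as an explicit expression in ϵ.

Let ϵ > 0 be given. We seek δ > 0 such that 0 < |s + 8| < δ implies |3/s + 3/8| < ϵ.
|3/s + 3/8| = 3·|-8 − s|/(8·|s|) = 3|s + 8|/(8|s|).
Require δ ≤ 4 so that |s| > 8 − 4 = 4, hence 8|s| > 32.
Then |3/s + 3/8| < 3|s + 8|/32, which is < ϵ when |s + 8| < (32/3)ϵ.
Take δ = min(4, (32/3)ϵ). Then 0 < |s + 8| < δ gives both |s + 8| < 4 and |s + 8| < (32/3)ϵ, so |3/s + 3/8| < ϵ.

δ = min(4, (32/3)ϵ)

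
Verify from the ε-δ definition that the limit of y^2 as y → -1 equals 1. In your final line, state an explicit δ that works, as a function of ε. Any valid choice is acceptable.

δ = min(1, ε/3)

Let ε > 0 be given. We seek δ > 0 with 0 < |y + 1| < δ ⇒ |y^2 − 1| < ε.
Factor: y^2 − 1 = (y + 1)(y - 1), so |y^2 − 1| = |y + 1|·|y - 1|.
Restrict δ ≤ 1. Then |y + 1| < 1 gives |y| < 2, so by the triangle inequality |y - 1| ≤ 2 + 1 = 3.
Hence |y^2 − 1| ≤ 3|y + 1|, which is < ε once |y + 1| < ε/3.
Take δ = min(1, ε/3). If 0 < |y + 1| < δ then both bounds hold and |y^2 − 1| ≤ 3|y + 1| < 3·(ε/3) = ε.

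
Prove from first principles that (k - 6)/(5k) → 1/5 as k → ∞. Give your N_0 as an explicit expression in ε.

N_0 = (6/5)/ε

Suppose ε > 0. For k ≥ 1, |(k - 6)/(5k) − (1/5)| = |-30|/(5(5k)) = 30/(5(5k)).
Since 5k ≥ 5k for k ≥ 1, this is ≤ 30/(5·5k) = (6/5)/k.
So |(k - 6)/(5k) − (1/5)| < ε whenever k > (6/5)/ε.
Take N_0 = (6/5)/ε. If k > N_0 then |(k - 6)/(5k) − (1/5)| ≤ (6/5)/k < ε.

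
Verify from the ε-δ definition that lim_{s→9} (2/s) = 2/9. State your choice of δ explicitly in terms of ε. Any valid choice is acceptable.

δ = min(9/2, (81/4)ε)

Let ε > 0. We seek δ > 0 such that 0 < |s − 9| < δ implies |2/s − (2/9)| < ε.
|2/s − (2/9)| = 2·|9 − s|/(9·|s|) = 2|s − 9|/(9|s|).
Require δ ≤ 9/2 so that |s| > 9 − 9/2 = 9/2, hence 9|s| > 81/2.
Then |2/s − (2/9)| < 2|s − 9|/(81/2), which is < ε when |s − 9| < (81/4)ε.
Take δ = min(9/2, (81/4)ε). Then 0 < |s − 9| < δ gives both |s − 9| < 9/2 and |s − 9| < (81/4)ε, so |2/s − (2/9)| < ε.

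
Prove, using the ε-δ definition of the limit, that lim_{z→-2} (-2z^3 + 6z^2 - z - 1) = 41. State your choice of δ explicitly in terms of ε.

δ = min(1, ε/69)

Let ε > 0. We want δ > 0 such that 0 < |z + 2| < δ implies |(-2z^3 + 6z^2 - z - 1) − 41| < ε.
(-2z^3 + 6z^2 - z - 1) − 41 = -2z^3 + 6z^2 - z - 42 = (z + 2)(-2z^2 + 10z - 21).
So |(-2z^3 + 6z^2 - z - 1) − 41| = |z + 2|·|-2z^2 + 10z - 21|.
Assume first that |z + 2| < 1, so |z| < 3. Then |-2z^2 + 10z - 21| ≤ 2·3^2 + 10·3 + 21 = 69.
Hence |(-2z^3 + 6z^2 - z - 1) − 41| ≤ 69|z + 2| < ε provided |z + 2| < ε/69.
Take δ = min(1, ε/69). Then 0 < |z + 2| < δ gives both |z + 2| < 1 and |z + 2| < ε/69, so |(-2z^3 + 6z^2 - z - 1) − 41| < ε.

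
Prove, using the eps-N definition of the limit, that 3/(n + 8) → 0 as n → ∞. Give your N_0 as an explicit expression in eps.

N_0 = 3/eps

Suppose eps > 0. For n ≥ 1, |3/(n + 8) − 0| = 3/(n + 8) ≤ 3/n.
We need 3/n < eps, i.e. n > 3/eps.
Take N_0 = 3/eps. If n > N_0 then |3/(n + 8)| ≤ 3/n < eps.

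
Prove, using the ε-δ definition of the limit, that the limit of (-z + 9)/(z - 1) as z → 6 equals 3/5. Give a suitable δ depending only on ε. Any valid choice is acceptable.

δ = min(5/2, (25/16)ε)

Let ε > 0 be given. We want δ > 0 with 0 < |z − 6| < δ ⇒ |(-z + 9)/(z - 1) − (3/5)| < ε.
Combining over a common denominator, (-z + 9)/(z - 1) − (3/5) = [(-z + 9)·5 − 3·(z - 1)] / [5·(z - 1)] = -8(z − 6) / (5(z - 1)).
So |(-z + 9)/(z - 1) − (3/5)| = 8|z − 6| / (5·|z − 1|).
Restrict δ ≤ 5/2. Then |z − 6| < 5/2 gives |z − 1| = |(z − 6) + 5| ≥ 5 − 5/2 = 5/2.
Hence |(-z + 9)/(z - 1) − (3/5)| < 8|z − 6|/(5·(5/2)) = (16/25)|z − 6|, which is < ε once |z − 6| < (25/16)ε.
Take δ = min(5/2, (25/16)ε). Then 0 < |z − 6| < δ forces both bounds, so |(-z + 9)/(z - 1) − (3/5)| < ε.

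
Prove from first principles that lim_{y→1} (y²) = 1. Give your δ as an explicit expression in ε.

Suppose ε > 0. We seek δ > 0 with 0 < |y − 1| < δ ⇒ |y² − 1| < ε.
Factor: y² − 1 = (y − 1)(y + 1), so |y² − 1| = |y − 1|·|y + 1|.
Impose δ ≤ 1 so that |y| < 2; then |y + 1| ≤ 3.
Hence |y² − 1| ≤ 3|y − 1|, which is < ε once |y − 1| < ε/3.
Take δ = min(1, ε/3). If 0 < |y − 1| < δ then both bounds hold and |y² − 1| ≤ 3|y − 1| < 3·(ε/3) = ε.

δ = min(1, ε/3)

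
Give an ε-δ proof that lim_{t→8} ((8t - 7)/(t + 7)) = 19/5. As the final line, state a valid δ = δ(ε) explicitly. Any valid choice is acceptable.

Suppose ε > 0. We want δ > 0 with 0 < |t − 8| < δ ⇒ |(8t - 7)/(t + 7) − (19/5)| < ε.
Combining over a common denominator, (8t - 7)/(t + 7) − (19/5) = [(8t - 7)·15 − 57·(t + 7)] / [15·(t + 7)] = 63(t − 8) / (15(t + 7)).
So |(8t - 7)/(t + 7) − (19/5)| = 63|t − 8| / (15·|t + 7|).
Restrict δ ≤ 15/2. Then |t − 8| < 15/2 gives |t + 7| = |(t − 8) + 15| ≥ 15 − 15/2 = 15/2.
Hence |(8t - 7)/(t + 7) − (19/5)| < 63|t − 8|/(15·(15/2)) = (14/25)|t − 8|, which is < ε once |t − 8| < (25/14)ε.
Take δ = min(15/2, (25/14)ε). Then 0 < |t − 8| < δ forces both bounds, so |(8t - 7)/(t + 7) − (19/5)| < ε.

δ = min(15/2, (25/14)ε)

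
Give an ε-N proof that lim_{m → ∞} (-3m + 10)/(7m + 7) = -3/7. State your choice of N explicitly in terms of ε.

N = (13/7)/ε

Suppose ε > 0. For m ≥ 1, |(-3m + 10)/(7m + 7) + 3/7| = |91|/(7(7m + 7)) = 91/(7(7m + 7)).
Since 7m + 7 ≥ 7m for m ≥ 1, this is ≤ 91/(7·7m) = (13/7)/m.
So |(-3m + 10)/(7m + 7) + 3/7| < ε whenever m > (13/7)/ε.
Take N = (13/7)/ε. If m > N then |(-3m + 10)/(7m + 7) + 3/7| ≤ (13/7)/m < ε.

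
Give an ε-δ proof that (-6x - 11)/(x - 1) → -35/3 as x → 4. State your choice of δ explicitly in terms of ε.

δ = min(3/2, (9/34)ε)

Suppose ε > 0. We want δ > 0 with 0 < |x − 4| < δ ⇒ |(-6x - 11)/(x - 1) + 35/3| < ε.
Combining over a common denominator, (-6x - 11)/(x - 1) + 35/3 = [(-6x - 11)·3 − (-35)·(x - 1)] / [3·(x - 1)] = 17(x − 4) / (3(x - 1)).
So |(-6x - 11)/(x - 1) + 35/3| = 17|x − 4| / (3·|x − 1|).
Restrict δ ≤ 3/2. Then |x − 4| < 3/2 gives |x − 1| = |(x − 4) + 3| ≥ 3 − 3/2 = 3/2.
Hence |(-6x - 11)/(x - 1) + 35/3| < 17|x − 4|/(3·(3/2)) = (34/9)|x − 4|, which is < ε once |x − 4| < (9/34)ε.
Take δ = min(3/2, (9/34)ε). Then 0 < |x − 4| < δ forces both bounds, so |(-6x - 11)/(x - 1) + 35/3| < ε.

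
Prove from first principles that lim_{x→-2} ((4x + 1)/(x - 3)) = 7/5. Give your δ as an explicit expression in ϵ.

Let ϵ > 0. We want δ > 0 with 0 < |x + 2| < δ ⇒ |(4x + 1)/(x - 3) − (7/5)| < ϵ.
Combining over a common denominator, (4x + 1)/(x - 3) − (7/5) = [(4x + 1)·(-5) − (-7)·(x - 3)] / [(-5)·(x - 3)] = -13(x + 2) / ((-5)(x - 3)).
So |(4x + 1)/(x - 3) − (7/5)| = 13|x + 2| / (5·|x − 3|).
Require δ ≤ 5/2, so |x − 3| ≥ |-5| − |x + 2| > 5 − 5/2 = 5/2.
Hence |(4x + 1)/(x - 3) − (7/5)| < 13|x + 2|/(5·(5/2)) = (26/25)|x + 2|, which is < ϵ once |x + 2| < (25/26)ϵ.
Take δ = min(5/2, (25/26)ϵ). Then 0 < |x + 2| < δ forces both bounds, so |(4x + 1)/(x - 3) − (7/5)| < ϵ.

δ = min(5/2, (25/26)ϵ)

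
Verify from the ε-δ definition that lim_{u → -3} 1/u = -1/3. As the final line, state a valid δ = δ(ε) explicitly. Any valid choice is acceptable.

δ = min(3/2, (9/2)ε)

Fix ε > 0. We seek δ > 0 such that 0 < |u + 3| < δ implies |1/u + 1/3| < ε.
|1/u + 1/3| = |-3 − u|/(3·|u|) = |u + 3|/(3|u|).
Restrict δ ≤ 3/2. Then |u + 3| < 3/2 gives |u| > 3/2, so 3|u| > 9/2.
Then |1/u + 1/3| < |u + 3|/(9/2), which is < ε when |u + 3| < (9/2)ε.
Take δ = min(3/2, (9/2)ε). Then 0 < |u + 3| < δ gives both |u + 3| < 3/2 and |u + 3| < (9/2)ε, so |1/u + 1/3| < ε.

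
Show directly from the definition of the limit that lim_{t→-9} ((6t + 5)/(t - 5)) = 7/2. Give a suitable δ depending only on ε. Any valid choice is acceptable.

Suppose ε > 0. We want δ > 0 with 0 < |t + 9| < δ ⇒ |(6t + 5)/(t - 5) − (7/2)| < ε.
Combining over a common denominator, (6t + 5)/(t - 5) − (7/2) = [(6t + 5)·(-14) − (-49)·(t - 5)] / [(-14)·(t - 5)] = -35(t + 9) / ((-14)(t - 5)).
So |(6t + 5)/(t - 5) − (7/2)| = 35|t + 9| / (14·|t − 5|).
Require δ ≤ 7, so |t − 5| ≥ |-14| − |t + 9| > 14 − 7 = 7.
Hence |(6t + 5)/(t - 5) − (7/2)| < 35|t + 9|/(14·7) = (5/14)|t + 9|, which is < ε once |t + 9| < (14/5)ε.
Take δ = min(7, (14/5)ε). Then 0 < |t + 9| < δ forces both bounds, so |(6t + 5)/(t - 5) − (7/2)| < ε.

δ = min(7, (14/5)ε)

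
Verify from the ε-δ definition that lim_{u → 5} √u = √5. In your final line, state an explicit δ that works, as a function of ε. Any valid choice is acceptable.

δ = min(5, √5·ε)

Let ε > 0. We want δ > 0 such that 0 < |u − 5| < δ implies |√u − √5| < ε.
Multiplying by the conjugate, |√u − √5| = |u − 5|/(√u + √5).
Restrict δ ≤ 5 so that |u − 5| < 5 forces u > 0, and then √u + √5 > √5.
Hence |√u − √5| < |u − 5|/√5, which is < ε once |u − 5| < √5·ε.
Take δ = min(5, √5·ε). If 0 < |u − 5| < δ then u > 0 and |√u − √5| < |u − 5|/√5 < ε.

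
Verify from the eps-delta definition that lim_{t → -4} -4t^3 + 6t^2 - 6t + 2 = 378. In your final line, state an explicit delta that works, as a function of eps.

delta = min(2, eps/370)

Let eps > 0. We want delta > 0 such that 0 < |t + 4| < delta implies |(-4t^3 + 6t^2 - 6t + 2) − 378| < eps.
(-4t^3 + 6t^2 - 6t + 2) − 378 = -4t^3 + 6t^2 - 6t - 376 = (t + 4)(-4t^2 + 22t - 94).
So |(-4t^3 + 6t^2 - 6t + 2) − 378| = |t + 4|·|-4t^2 + 22t - 94|.
Assume first that |t + 4| < 2, so |t| < 6. Then |-4t^2 + 22t - 94| ≤ 4·6^2 + 22·6 + 94 = 370.
Hence |(-4t^3 + 6t^2 - 6t + 2) − 378| ≤ 370|t + 4| < eps provided |t + 4| < eps/370.
Take delta = min(2, eps/370). Then 0 < |t + 4| < delta gives both |t + 4| < 2 and |t + 4| < eps/370, so |(-4t^3 + 6t^2 - 6t + 2) − 378| < eps.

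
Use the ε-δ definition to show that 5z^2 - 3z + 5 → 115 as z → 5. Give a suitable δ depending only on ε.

Let ε > 0 be given. We want δ > 0 such that 0 < |z − 5| < δ implies |(5z^2 - 3z + 5) − 115| < ε.
(5z^2 - 3z + 5) − 115 = 5z^2 - 3z - 110 = (z − 5)(5z + 22).
So |(5z^2 - 3z + 5) − 115| = |z − 5|·|5z + 22|.
Assume first that |z − 5| < 2, so |z| < 7. Then |5z + 22| ≤ 5·7 + 22 = 57.
Hence |(5z^2 - 3z + 5) − 115| ≤ 57|z − 5| < ε provided |z − 5| < ε/57.
Choosing δ = min(2, ε/57) ensures both conditions, hence |(5z^2 - 3z + 5) − 115| < ε.

δ = min(2, ε/57)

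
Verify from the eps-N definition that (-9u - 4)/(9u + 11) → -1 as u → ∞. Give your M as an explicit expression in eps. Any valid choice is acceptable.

M = (7/9)/eps

Fix eps > 0. We seek M > 0 such that u > M implies |(-9u - 4)/(9u + 11) + 1| < eps.
(-9u - 4)/(9u + 11) + 1 = (9(-9u - 4) − (-9)(9u + 11)) / (9(9u + 11)) = 63/(9(9u + 11)).
For u > 0 we have 9u + 11 > 9u, so |(-9u - 4)/(9u + 11) + 1| = 63/(9(9u + 11)) < 63/(9·9u) = (7/9)/u.
Thus |(-9u - 4)/(9u + 11) + 1| < eps whenever u > (7/9)/eps.
Take M = (7/9)/eps. If u > M then |(-9u - 4)/(9u + 11) + 1| < (7/9)/u < eps.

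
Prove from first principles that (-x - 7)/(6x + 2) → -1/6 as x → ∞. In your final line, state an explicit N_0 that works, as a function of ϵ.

N_0 = (10/9)/ϵ

Fix ϵ > 0. We seek N_0 > 0 such that x > N_0 implies |(-x - 7)/(6x + 2) + 1/6| < ϵ.
(-x - 7)/(6x + 2) + 1/6 = (6(-x - 7) − (-1)(6x + 2)) / (6(6x + 2)) = -40/(6(6x + 2)).
For x > 0 we have 6x + 2 > 6x, so |(-x - 7)/(6x + 2) + 1/6| = 40/(6(6x + 2)) < 40/(6·6x) = (10/9)/x.
Thus |(-x - 7)/(6x + 2) + 1/6| < ϵ whenever x > (10/9)/ϵ.
Take N_0 = (10/9)/ϵ. If x > N_0 then |(-x - 7)/(6x + 2) + 1/6| < (10/9)/x < ϵ.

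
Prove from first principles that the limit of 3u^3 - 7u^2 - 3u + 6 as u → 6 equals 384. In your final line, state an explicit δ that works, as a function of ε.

δ = min(2, ε/343)

Fix ε > 0. We want δ > 0 such that 0 < |u − 6| < δ implies |(3u^3 - 7u^2 - 3u + 6) − 384| < ε.
(3u^3 - 7u^2 - 3u + 6) − 384 = 3u^3 - 7u^2 - 3u - 378 = (u − 6)(3u^2 + 11u + 63).
So |(3u^3 - 7u^2 - 3u + 6) − 384| = |u − 6|·|3u^2 + 11u + 63|.
Require δ ≤ 2. Then |u − 6| < 2 gives |u| < 8, and by the triangle inequality |3u^2 + 11u + 63| ≤ 3·8^2 + 11·8 + 63 = 343.
Hence |(3u^3 - 7u^2 - 3u + 6) − 384| ≤ 343|u − 6| < ε provided |u − 6| < ε/343.
Take δ = min(2, ε/343). Then 0 < |u − 6| < δ gives both |u − 6| < 2 and |u − 6| < ε/343, so |(3u^3 - 7u^2 - 3u + 6) − 384| < ε.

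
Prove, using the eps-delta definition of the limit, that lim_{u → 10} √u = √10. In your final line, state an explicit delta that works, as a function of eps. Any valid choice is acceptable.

Fix eps > 0. We want delta > 0 such that 0 < |u − 10| < delta implies |√u − √10| < eps.
Rationalise: √u − √10 = (u − 10)/(√u + √10), so |√u − √10| = |u − 10|/(√u + √10).
Restrict delta ≤ 10 so that |u − 10| < 10 forces u > 0, and then √u + √10 > √10.
Hence |√u − √10| < |u − 10|/√10, which is < eps once |u − 10| < √10·eps.
Take delta = min(10, √10·eps). If 0 < |u − 10| < delta then u > 0 and |√u − √10| < |u − 10|/√10 < eps.

delta = min(10, √10·eps)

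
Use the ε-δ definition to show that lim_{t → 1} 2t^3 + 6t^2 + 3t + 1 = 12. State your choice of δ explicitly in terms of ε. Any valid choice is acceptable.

δ = min(1, ε/35)

Suppose ε > 0. We want δ > 0 such that 0 < |t − 1| < δ implies |(2t^3 + 6t^2 + 3t + 1) − 12| < ε.
(2t^3 + 6t^2 + 3t + 1) − 12 = 2t^3 + 6t^2 + 3t - 11 = (t − 1)(2t^2 + 8t + 11).
So |(2t^3 + 6t^2 + 3t + 1) − 12| = |t − 1|·|2t^2 + 8t + 11|.
Assume first that |t − 1| < 1, so |t| < 2. Then |2t^2 + 8t + 11| ≤ 2·2^2 + 8·2 + 11 = 35.
Hence |(2t^3 + 6t^2 + 3t + 1) − 12| ≤ 35|t − 1| < ε provided |t − 1| < ε/35.
Take δ = min(1, ε/35). Then 0 < |t − 1| < δ gives both |t − 1| < 1 and |t − 1| < ε/35, so |(2t^3 + 6t^2 + 3t + 1) − 12| < ε.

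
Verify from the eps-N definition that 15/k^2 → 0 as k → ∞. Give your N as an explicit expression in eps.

N = (15/eps)^{1/2}

Suppose eps > 0. For k ≥ 1, |15/k^2 − 0| = 15/k^2.
15/k^2 < eps ⇔ k^2 > 15/eps ⇔ k > (15/eps)^{1/2}.
Take N = (15/eps)^{1/2}. Then k > N implies 15/k^2 < eps.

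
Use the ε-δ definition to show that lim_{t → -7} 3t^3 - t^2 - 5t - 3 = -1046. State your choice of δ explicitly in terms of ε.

Let ε > 0. We want δ > 0 such that 0 < |t + 7| < δ implies |(3t^3 - t^2 - 5t - 3) + 1046| < ε.
(3t^3 - t^2 - 5t - 3) + 1046 = 3t^3 - t^2 - 5t + 1043 = (t + 7)(3t^2 - 22t + 149).
So |(3t^3 - t^2 - 5t - 3) + 1046| = |t + 7|·|3t^2 - 22t + 149|.
Require δ ≤ 2. Then |t + 7| < 2 gives |t| < 9, and by the triangle inequality |3t^2 - 22t + 149| ≤ 3·9^2 + 22·9 + 149 = 590.
Hence |(3t^3 - t^2 - 5t - 3) + 1046| ≤ 590|t + 7| < ε provided |t + 7| < ε/590.
Choosing δ = min(2, ε/590) ensures both conditions, hence |(3t^3 - t^2 - 5t - 3) + 1046| < ε.

δ = min(2, ε/590)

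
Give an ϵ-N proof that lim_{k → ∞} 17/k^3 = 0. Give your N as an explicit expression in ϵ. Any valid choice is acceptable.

Suppose ϵ > 0. For k ≥ 1, |17/k^3 − 0| = 17/k^3.
17/k^3 < ϵ ⇔ k^3 > 17/ϵ ⇔ k > (17/ϵ)^{1/3}.
Take N = (17/ϵ)^{1/3}. Then k > N implies 17/k^3 < ϵ.

N = (17/ϵ)^{1/3}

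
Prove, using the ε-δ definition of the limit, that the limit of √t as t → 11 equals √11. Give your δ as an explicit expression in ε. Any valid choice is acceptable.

δ = min(11, √11·ε)

Fix ε > 0. We want δ > 0 such that 0 < |t − 11| < δ implies |√t − √11| < ε.
Multiplying by the conjugate, |√t − √11| = |t − 11|/(√t + √11).
Restrict δ ≤ 11 so that |t − 11| < 11 forces t > 0, and then √t + √11 > √11.
Hence |√t − √11| < |t − 11|/√11, which is < ε once |t − 11| < √11·ε.
Take δ = min(11, √11·ε). If 0 < |t − 11| < δ then t > 0 and |√t − √11| < |t − 11|/√11 < ε.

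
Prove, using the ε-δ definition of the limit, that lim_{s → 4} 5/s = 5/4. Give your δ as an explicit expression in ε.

δ = min(2, (8/5)ε)

Let ε > 0 be given. We seek δ > 0 such that 0 < |s − 4| < δ implies |5/s − (5/4)| < ε.
|5/s − (5/4)| = 5·|4 − s|/(4·|s|) = 5|s − 4|/(4|s|).
Require δ ≤ 2 so that |s| > 4 − 2 = 2, hence 4|s| > 8.
Then |5/s − (5/4)| < 5|s − 4|/8, which is < ε when |s − 4| < (8/5)ε.
Take δ = min(2, (8/5)ε). Then 0 < |s − 4| < δ gives both |s − 4| < 2 and |s − 4| < (8/5)ε, so |5/s − (5/4)| < ε.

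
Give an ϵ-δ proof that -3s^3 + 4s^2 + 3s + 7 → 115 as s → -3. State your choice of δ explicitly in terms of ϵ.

δ = min(2, ϵ/176)

Suppose ϵ > 0. We want δ > 0 such that 0 < |s + 3| < δ implies |(-3s^3 + 4s^2 + 3s + 7) − 115| < ϵ.
(-3s^3 + 4s^2 + 3s + 7) − 115 = -3s^3 + 4s^2 + 3s - 108 = (s + 3)(-3s^2 + 13s - 36).
So |(-3s^3 + 4s^2 + 3s + 7) − 115| = |s + 3|·|-3s^2 + 13s - 36|.
Assume first that |s + 3| < 2, so |s| < 5. Then |-3s^2 + 13s - 36| ≤ 3·5^2 + 13·5 + 36 = 176.
Hence |(-3s^3 + 4s^2 + 3s + 7) − 115| ≤ 176|s + 3| < ϵ provided |s + 3| < ϵ/176.
Take δ = min(2, ϵ/176). Then 0 < |s + 3| < δ gives both |s + 3| < 2 and |s + 3| < ϵ/176, so |(-3s^3 + 4s^2 + 3s + 7) − 115| < ϵ.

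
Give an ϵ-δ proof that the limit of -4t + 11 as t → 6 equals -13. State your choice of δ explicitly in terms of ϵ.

δ = ϵ/4

Suppose ϵ > 0. We need δ > 0 so that 0 < |t − 6| < δ implies |(-4t + 11) + 13| < ϵ.
|(-4t + 11) + 13| = |-4t + 24| = 4|t − 6|.
So 4|t − 6| < ϵ exactly when |t − 6| < ϵ/4.
Take δ = ϵ/4. If 0 < |t − 6| < δ then |(-4t + 11) + 13| = 4|t − 6| < 4·(ϵ/4) = ϵ.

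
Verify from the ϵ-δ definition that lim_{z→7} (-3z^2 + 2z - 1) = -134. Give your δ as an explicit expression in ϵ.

δ = min(1, ϵ/43)

Suppose ϵ > 0. We want δ > 0 such that 0 < |z − 7| < δ implies |(-3z^2 + 2z - 1) + 134| < ϵ.
(-3z^2 + 2z - 1) + 134 = -3z^2 + 2z + 133 = (z − 7)(-3z - 19).
So |(-3z^2 + 2z - 1) + 134| = |z − 7|·|-3z - 19|.
Require δ ≤ 1. Then |z − 7| < 1 gives |z| < 8, and by the triangle inequality |-3z - 19| ≤ 3·8 + 19 = 43.
Hence |(-3z^2 + 2z - 1) + 134| ≤ 43|z − 7| < ϵ provided |z − 7| < ϵ/43.
Choosing δ = min(1, ϵ/43) ensures both conditions, hence |(-3z^2 + 2z - 1) + 134| < ϵ.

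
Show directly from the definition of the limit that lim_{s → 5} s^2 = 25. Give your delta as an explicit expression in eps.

delta = min(1, eps/11)

Let eps > 0. We seek delta > 0 with 0 < |s − 5| < delta ⇒ |s^2 − 25| < eps.
Factor: s^2 − 25 = (s − 5)(s + 5), so |s^2 − 25| = |s − 5|·|s + 5|.
Restrict delta ≤ 1. Then |s − 5| < 1 gives |s| < 6, so by the triangle inequality |s + 5| ≤ 6 + 5 = 11.
Hence |s^2 − 25| ≤ 11|s − 5|, which is < eps once |s − 5| < eps/11.
Take delta = min(1, eps/11). If 0 < |s − 5| < delta then both bounds hold and |s^2 − 25| ≤ 11|s − 5| < 11·(eps/11) = eps.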